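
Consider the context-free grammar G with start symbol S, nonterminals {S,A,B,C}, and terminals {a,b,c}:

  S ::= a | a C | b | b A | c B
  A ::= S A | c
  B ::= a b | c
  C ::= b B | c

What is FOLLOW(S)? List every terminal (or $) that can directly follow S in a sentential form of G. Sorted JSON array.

FIRST sets, iterate to fixpoint:
iter 1:
  A via A→c: +{c}
  B via B→a b: +{a}
  B via B→c: +{c}
  C via C→b B: +{b}
  C via C→c: +{c}
  S via S→a: +{a}
  S via S→b: +{b}
  S via S→c B: +{c}
  FIRST[S]={a,b,c}  FIRST[A]={c}  FIRST[B]={a,c}  FIRST[C]={b,c}
iter 2:
  A via A→S A: +{a,b}
  FIRST[S]={a,b,c}  FIRST[A]={a,b,c}  FIRST[B]={a,c}  FIRST[C]={b,c}
iter 3: (stable)
  FIRST[S]={a,b,c}  FIRST[A]={a,b,c}  FIRST[B]={a,c}  FIRST[C]={b,c}

Compute FOLLOW by fixpoint:
seed FOLLOW(S) with $
iter 1:
  A→S A: FOLLOW(S) ⊇ FIRST(A) = {a,b,c}; new: +{a,b,c}
  S→a C: FOLLOW(C) ⊇ FOLLOW(S) ⊇ {$,a,b,c}; new: +{$,a,b,c}
  S→b A: FOLLOW(A) ⊇ FOLLOW(S) ⊇ {$,a,b,c}; new: +{$,a,b,c}
  S→c B: FOLLOW(B) ⊇ FOLLOW(S) ⊇ {$,a,b,c}; new: +{$,a,b,c}
  FOLLOW[S]={$,a,b,c}  FOLLOW[A]={$,a,b,c}  FOLLOW[B]={$,a,b,c}  FOLLOW[C]={$,a,b,c}
iter 2: (no change)
  FOLLOW[S]={$,a,b,c}  FOLLOW[A]={$,a,b,c}  FOLLOW[B]={$,a,b,c}  FOLLOW[C]={$,a,b,c}

FOLLOW(S) = ["$", "a", "b", "c"]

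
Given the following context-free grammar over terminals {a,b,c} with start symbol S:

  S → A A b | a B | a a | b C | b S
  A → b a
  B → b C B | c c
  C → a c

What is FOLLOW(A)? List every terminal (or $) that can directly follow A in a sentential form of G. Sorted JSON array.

FIRST iteration:
pass 1:
  A via A→b a: +{b}
  B via B→b C B: +{b}
  B via B→c c: +{c}
  C via C→a c: +{a}
  S via S→A A b: +{b}
  S via S→a B: +{a}
  S: {a,b}  A: {b}  B: {b,c}  C: {a}
pass 2: done
  S: {a,b}  A: {b}  B: {b,c}  C: {a}

FOLLOW iteration:
seed FOLLOW(S) with $
round 1:
  B→b C B: FOLLOW(C) ⊇ FIRST(B) = {b,c}; new: +{b,c}
  S→A A b: FOLLOW(A) ⊇ FIRST(A) = {b}; new: +{b}
  S→a B: FOLLOW(B) ⊇ FOLLOW(S) ⊇ {$}; new: +{$}
  S→b C: FOLLOW(C) ⊇ FOLLOW(S) ⊇ {$}; new: +{$}
  FOLLOW[S]={$}  FOLLOW[A]={b}  FOLLOW[B]={$}  FOLLOW[C]={$,b,c}
round 2: — fixpoint
  FOLLOW[S]={$}  FOLLOW[A]={b}  FOLLOW[B]={$}  FOLLOW[C]={$,b,c}

FOLLOW(A) = ["b"]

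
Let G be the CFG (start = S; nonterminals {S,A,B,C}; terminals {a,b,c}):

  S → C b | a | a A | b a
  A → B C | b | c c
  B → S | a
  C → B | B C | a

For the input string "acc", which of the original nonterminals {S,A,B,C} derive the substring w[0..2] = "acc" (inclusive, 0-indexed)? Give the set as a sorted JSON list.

CNF form of G:
  S -> C T1 | T1 T2 | T2 A | a
  A -> B C | T0 T0 | b
  B -> C T1 | T1 T2 | T2 A | a
  C -> B C | C T1 | T1 T2 | T2 A | a
  T0 -> c
  T1 -> b
  T2 -> a

CYK fill — only the sub-triangle for w[0..2]:
  T[0,0] 'a' = {B,C,S,T2}  orig:{B,C,S}
  T[1,1] 'c' = {T0}  orig:{}
  T[2,2] 'c' = {T0}  orig:{}
  T[0,1] 'ac' = ∅
  T[1,2] 'cc' = {A}
  T[0,2] 'acc' = {B,C,S}

Original NTs in T[0,2] deriving "acc": ["B", "C", "S"]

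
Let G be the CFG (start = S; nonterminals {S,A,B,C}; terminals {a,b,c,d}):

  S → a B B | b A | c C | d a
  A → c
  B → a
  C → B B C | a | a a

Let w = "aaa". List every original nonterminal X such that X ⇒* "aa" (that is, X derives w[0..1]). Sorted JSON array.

Convert to CNF:
  S -> T0 X5 | T1 A | T2 C | T3 T0
  A -> c
  B -> a
  C -> B X4 | T0 T0 | a
  T0 -> a
  T1 -> b
  T2 -> c
  T3 -> d
  X4 -> B C
  X5 -> B B

Fill CYK table bottom-up — only the sub-triangle for w[0..1]:
  [0..0]={B,C,T0}  "a"  orig:{B,C}
  [1..1]={B,C,T0}  "a"  orig:{B,C}
  [0..1]={C,X4,X5}  "aa"  orig:{C}

Original NTs in T[0,1] deriving "aa": ["C"]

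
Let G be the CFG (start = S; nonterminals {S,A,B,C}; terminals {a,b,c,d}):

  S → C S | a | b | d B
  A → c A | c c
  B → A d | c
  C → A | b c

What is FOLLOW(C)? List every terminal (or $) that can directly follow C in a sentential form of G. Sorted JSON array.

FIRST iteration:
[1]
  A via A→c A: +{c}
  B via B→A d: +{c}
  C via C→A: +{c}
  C via C→b c: +{b}
  S via S→C S: +{b,c}
  S via S→a: +{a}
  S via S→d B: +{d}
  FIRST(S)={a,b,c,d}  FIRST(A)={c}  FIRST(B)={c}  FIRST(C)={b,c}
[2] — fixpoint
  FIRST(S)={a,b,c,d}  FIRST(A)={c}  FIRST(B)={c}  FIRST(C)={b,c}

Compute FOLLOW by fixpoint:
seed FOLLOW(S) with $
pass 1:
  B→A d: FOLLOW(A) ⊇ FIRST(d) = {d}; new: +{d}
  S→C S: FOLLOW(C) ⊇ FIRST(S) = {a,b,c,d}; new: +{a,b,c,d}
  S→d B: FOLLOW(B) ⊇ FOLLOW(S) ⊇ {$}; new: +{$}
  FOLLOW[S]={$}  FOLLOW[A]={d}  FOLLOW[B]={$}  FOLLOW[C]={a,b,c,d}
pass 2:
  C→A: FOLLOW(A) ⊇ FOLLOW(C) ⊇ {a,b,c,d}; new: +{a,b,c}
  FOLLOW[S]={$}  FOLLOW[A]={a,b,c,d}  FOLLOW[B]={$}  FOLLOW[C]={a,b,c,d}
pass 3: (no change)
  FOLLOW[S]={$}  FOLLOW[A]={a,b,c,d}  FOLLOW[B]={$}  FOLLOW[C]={a,b,c,d}

FOLLOW(C) = ["a", "b", "c", "d"]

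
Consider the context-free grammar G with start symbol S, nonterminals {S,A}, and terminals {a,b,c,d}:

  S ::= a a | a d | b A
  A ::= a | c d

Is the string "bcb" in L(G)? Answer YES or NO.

Convert to CNF:
  S -> T2 T1 | T2 T2 | T3 A
  A -> T0 T1 | a
  T0 -> c
  T1 -> d
  T2 -> a
  T3 -> b

Fill CYK table bottom-up:
  cell(0,0) b: {T3}  orig:{}
  cell(1,1) c: {T0}  orig:{}
  cell(2,2) b: {T3}  orig:{}
  cell(0,1) bc: ∅
  cell(1,2) cb: ∅
  cell(0,2) bcb: ∅

S ∉ T[0,2] ⇒ NO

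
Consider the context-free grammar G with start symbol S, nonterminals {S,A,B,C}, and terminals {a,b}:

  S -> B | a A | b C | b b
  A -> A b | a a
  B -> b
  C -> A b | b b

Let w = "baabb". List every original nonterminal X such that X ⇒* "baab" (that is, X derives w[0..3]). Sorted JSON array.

Convert to CNF:
  S -> T0 C | T0 T0 | T1 A | b
  A -> A T0 | T1 T1
  B -> b
  C -> A T0 | T0 T0
  T0 -> b
  T1 -> a

Fill CYK table bottom-up — only the sub-triangle for w[0..3]:
  [0..0]={B,S,T0}  "b"  orig:{B,S}
  [1..1]={T1}  "a"  orig:{}
  [2..2]={T1}  "a"  orig:{}
  [3..3]={B,S,T0}  "b"  orig:{B,S}
  [0..1]=∅  "ba"
  [1..2]={A}  "aa"
  [2..3]=∅  "ab"
  [0..2]=∅  "baa"
  [1..3]={A,C}  "aab"
  [0..3]={S}  "baab"

Original NTs in T[0,3] deriving "baab": ["S"]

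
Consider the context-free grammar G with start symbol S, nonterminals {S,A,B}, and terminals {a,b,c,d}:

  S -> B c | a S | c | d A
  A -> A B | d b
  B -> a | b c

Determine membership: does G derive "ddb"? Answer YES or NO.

Convert to CNF:
  S -> B T2 | T0 A | T3 S | c
  A -> A B | T0 T1
  B -> T1 T2 | a
  T0 -> d
  T1 -> b
  T2 -> c
  T3 -> a

Fill CYK table bottom-up:
  cell(0,0) d: {T0}  orig:{}
  cell(1,1) d: {T0}  orig:{}
  cell(2,2) b: {T1}  orig:{}
  cell(0,1) dd: ∅
  cell(1,2) db: {A}
  cell(0,2) ddb: {S}

S ∈ T[0,2] ⇒ YES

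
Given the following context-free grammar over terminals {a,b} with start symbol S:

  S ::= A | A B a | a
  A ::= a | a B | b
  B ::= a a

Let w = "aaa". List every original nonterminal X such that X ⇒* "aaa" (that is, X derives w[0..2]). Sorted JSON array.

CNF form of G:
  S -> A X1 | T0 B | a | b
  A -> T0 B | a | b
  B -> T0 T0
  T0 -> a
  X1 -> B T0

Fill CYK table bottom-up (cells [i..j] with 0 ≤ i ≤ j ≤ 2 only):
  T[0,0] 'a' = {A,S,T0}  orig:{A,S}
  T[1,1] 'a' = {A,S,T0}  orig:{A,S}
  T[2,2] 'a' = {A,S,T0}  orig:{A,S}
  T[0,1] 'aa' = {B}
  T[1,2] 'aa' = {B}
  T[0,2] 'aaa' = {A,S,X1}  orig:{A,S}

Original NTs in T[0,2] deriving "aaa": ["A", "S"]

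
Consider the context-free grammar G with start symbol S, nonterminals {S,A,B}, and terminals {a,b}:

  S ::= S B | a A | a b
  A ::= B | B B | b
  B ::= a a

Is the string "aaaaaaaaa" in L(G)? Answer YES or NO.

Convert to CNF:
  S -> S B | T0 A | T0 T1
  A -> B B | T0 T0 | b
  B -> T0 T0
  T0 -> a
  T1 -> b

Fill CYK table bottom-up:
  T[0,0] 'a' = {T0}  orig:{}
  T[1,1] 'a' = {T0}  orig:{}
  T[2,2] 'a' = {T0}  orig:{}
  T[3,3] 'a' = {T0}  orig:{}
  T[4,4] 'a' = {T0}  orig:{}
  T[5,5] 'a' = {T0}  orig:{}
  T[6,6] 'a' = {T0}  orig:{}
  T[7,7] 'a' = {T0}  orig:{}
  T[8,8] 'a' = {T0}  orig:{}
  T[0,1] 'aa' = {A,B}
  T[1,2] 'aa' = {A,B}
  T[2,3] 'aa' = {A,B}
  T[3,4] 'aa' = {A,B}
  T[4,5] 'aa' = {A,B}
  T[5,6] 'aa' = {A,B}
  T[6,7] 'aa' = {A,B}
  T[7,8] 'aa' = {A,B}
  T[0,2] 'aaa' = {S}
  T[1,3] 'aaa' = {S}
  T[2,4] 'aaa' = {S}
  T[3,5] 'aaa' = {S}
  T[4,6] 'aaa' = {S}
  T[5,7] 'aaa' = {S}
  T[6,8] 'aaa' = {S}
  T[0,3] 'aaaa' = {A}
  T[1,4] 'aaaa' = {A}
  T[2,5] 'aaaa' = {A}
  T[3,6] 'aaaa' = {A}
  T[4,7] 'aaaa' = {A}
  T[5,8] 'aaaa' = {A}
  T[0,4] 'aaaaa' = {S}
  T[1,5] 'aaaaa' = {S}
  T[2,6] 'aaaaa' = {S}
  T[3,7] 'aaaaa' = {S}
  T[4,8] 'aaaaa' = {S}
  T[0,5] 'aaaaaa' = ∅
  T[1,6] 'aaaaaa' = ∅
  T[2,7] 'aaaaaa' = ∅
  T[3,8] 'aaaaaa' = ∅
  T[0,6] 'aaaaaaa' = {S}
  T[1,7] 'aaaaaaa' = {S}
  T[2,8] 'aaaaaaa' = {S}
  T[0,7] 'aaaaaaaa' = ∅
  T[1,8] 'aaaaaaaa' = ∅
  T[0,8] 'aaaaaaaaa' = {S}

S ∈ T[0,8] ⇒ YES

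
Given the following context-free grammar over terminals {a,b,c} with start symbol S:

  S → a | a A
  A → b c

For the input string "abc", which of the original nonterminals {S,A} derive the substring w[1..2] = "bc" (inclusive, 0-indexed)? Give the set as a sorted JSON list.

Convert to CNF:
  S -> T2 A | a
  A -> T0 T1
  T0 -> b
  T1 -> c
  T2 -> a

CYK fill (cells [i..j] with 1 ≤ i ≤ j ≤ 2 only):
  cell(1,1) b: {T0}  orig:{}
  cell(2,2) c: {T1}  orig:{}
  cell(1,2) bc: {A}

Original NTs in T[1,2] deriving "bc": ["A"]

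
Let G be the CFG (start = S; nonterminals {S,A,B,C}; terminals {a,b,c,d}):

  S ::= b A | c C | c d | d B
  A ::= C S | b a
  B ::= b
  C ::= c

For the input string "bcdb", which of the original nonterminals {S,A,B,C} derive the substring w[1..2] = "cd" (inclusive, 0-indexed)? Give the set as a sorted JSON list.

Convert to CNF:
  S -> T0 A | T2 C | T2 T3 | T3 B
  A -> C S | T0 T1
  B -> b
  C -> c
  T0 -> b
  T1 -> a
  T2 -> c
  T3 -> d

CYK table (by increasing span) (cells [i..j] with 1 ≤ i ≤ j ≤ 2 only):
  T[1,1] 'c' = {C,T2}  orig:{C}
  T[2,2] 'd' = {T3}  orig:{}
  T[1,2] 'cd' = {S}

Original NTs in T[1,2] deriving "cd": ["S"]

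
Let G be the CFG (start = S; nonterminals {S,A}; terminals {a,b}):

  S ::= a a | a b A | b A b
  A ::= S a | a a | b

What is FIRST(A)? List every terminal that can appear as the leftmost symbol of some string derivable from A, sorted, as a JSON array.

FIRST iteration:
[1]
  A via A→a a: +{a}
  A via A→b: +{b}
  S via S→a a: +{a}
  S via S→b A b: +{b}
  FIRST(S)={a,b}  FIRST(A)={a,b}
[2] (no change)
  FIRST(S)={a,b}  FIRST(A)={a,b}

FIRST(A) = ["a", "b"]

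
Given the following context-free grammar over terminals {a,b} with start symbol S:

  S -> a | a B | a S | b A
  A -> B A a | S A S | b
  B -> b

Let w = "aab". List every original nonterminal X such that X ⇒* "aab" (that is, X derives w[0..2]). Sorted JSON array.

CNF form of G:
  S -> T0 B | T0 S | T1 A | a
  A -> B X2 | S X3 | b
  B -> b
  T0 -> a
  T1 -> b
  X2 -> A T0
  X3 -> A S

CYK table (by increasing span) — only the sub-triangle for w[0..2]:
  [0..0]={S,T0}  "a"  orig:{S}
  [1..1]={S,T0}  "a"  orig:{S}
  [2..2]={A,B,T1}  "b"  orig:{A,B}
  [0..1]={S}  "aa"
  [1..2]={S}  "ab"
  [0..2]={S}  "aab"

Original NTs in T[0,2] deriving "aab": ["S"]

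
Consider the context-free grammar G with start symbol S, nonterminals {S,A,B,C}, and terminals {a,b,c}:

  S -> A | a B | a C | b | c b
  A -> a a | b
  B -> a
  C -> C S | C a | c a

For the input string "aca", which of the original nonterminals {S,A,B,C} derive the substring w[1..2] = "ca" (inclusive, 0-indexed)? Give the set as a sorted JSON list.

CNF form of G:
  S -> T0 B | T0 C | T0 T0 | T1 T2 | b
  A -> T0 T0 | b
  B -> a
  C -> C S | C T0 | T1 T0
  T0 -> a
  T1 -> c
  T2 -> b

CYK fill, restricted to cells inside w[1..2]:
  T[1,1] 'c' = {T1}  orig:{}
  T[2,2] 'a' = {B,T0}  orig:{B}
  T[1,2] 'ca' = {C}

Original NTs in T[1,2] deriving "ca": ["C"]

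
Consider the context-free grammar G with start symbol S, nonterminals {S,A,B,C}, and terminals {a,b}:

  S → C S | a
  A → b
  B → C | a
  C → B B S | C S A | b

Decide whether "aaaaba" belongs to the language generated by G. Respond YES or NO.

CNF form of G:
  S -> C S | a
  A -> b
  B -> B X0 | C X1 | a | b
  C -> B X2 | C X3 | b
  X0 -> B S
  X1 -> S A
  X2 -> B S
  X3 -> S A

Fill CYK table bottom-up:
  T[0,0] 'a' = {B,S}
  T[1,1] 'a' = {B,S}
  T[2,2] 'a' = {B,S}
  T[3,3] 'a' = {B,S}
  T[4,4] 'b' = {A,B,C}
  T[5,5] 'a' = {B,S}
  T[0,1] 'aa' = {X0,X2}  orig:{}
  T[1,2] 'aa' = {X0,X2}  orig:{}
  T[2,3] 'aa' = {X0,X2}  orig:{}
  T[3,4] 'ab' = {X1,X3}  orig:{}
  T[4,5] 'ba' = {S,X0,X2}  orig:{S}
  T[0,2] 'aaa' = {B,C}
  T[1,3] 'aaa' = {B,C}
  T[2,4] 'aab' = ∅
  T[3,5] 'aba' = {B,C,X0,X2}  orig:{B,C}
  T[0,3] 'aaaa' = {S,X0,X2}  orig:{S}
  T[1,4] 'aaab' = ∅
  T[2,5] 'aaba' = {B,C}
  T[0,4] 'aaaab' = {B,C,X1,X3}  orig:{B,C}
  T[1,5] 'aaaba' = {B,C,S,X0,X2}  orig:{B,C,S}
  T[0,5] 'aaaaba' = {B,C,S,X0,X2}  orig:{B,C,S}

S ∈ T[0,5] ⇒ YES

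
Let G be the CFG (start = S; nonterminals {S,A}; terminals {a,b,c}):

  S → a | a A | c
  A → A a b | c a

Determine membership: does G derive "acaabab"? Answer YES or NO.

CNF form of G:
  S -> T0 A | a | c
  A -> A X3 | T2 T0
  T0 -> a
  T1 -> b
  T2 -> c
  X3 -> T0 T1

CYK fill:
  T[0,0] 'a' = {S,T0}  orig:{S}
  T[1,1] 'c' = {S,T2}  orig:{S}
  T[2,2] 'a' = {S,T0}  orig:{S}
  T[3,3] 'a' = {S,T0}  orig:{S}
  T[4,4] 'b' = {T1}  orig:{}
  T[5,5] 'a' = {S,T0}  orig:{S}
  T[6,6] 'b' = {T1}  orig:{}
  T[0,1] 'ac' = ∅
  T[1,2] 'ca' = {A}
  T[2,3] 'aa' = ∅
  T[3,4] 'ab' = {X3}  orig:{}
  T[4,5] 'ba' = ∅
  T[5,6] 'ab' = {X3}  orig:{}
  T[0,2] 'aca' = {S}
  T[1,3] 'caa' = ∅
  T[2,4] 'aab' = ∅
  T[3,5] 'aba' = ∅
  T[4,6] 'bab' = ∅
  T[0,3] 'acaa' = ∅
  T[1,4] 'caab' = {A}
  T[2,5] 'aaba' = ∅
  T[3,6] 'abab' = ∅
  T[0,4] 'acaab' = {S}
  T[1,5] 'caaba' = ∅
  T[2,6] 'aabab' = ∅
  T[0,5] 'acaaba' = ∅
  T[1,6] 'caabab' = {A}
  T[0,6] 'acaabab' = {S}

S ∈ T[0,6] ⇒ YES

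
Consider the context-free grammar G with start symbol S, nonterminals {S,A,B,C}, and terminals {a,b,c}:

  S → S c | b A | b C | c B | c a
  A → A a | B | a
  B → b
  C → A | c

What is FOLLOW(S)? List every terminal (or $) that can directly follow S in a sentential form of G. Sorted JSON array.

FIRST iteration:
round 1:
  A via A→a: +{a}
  B via B→b: +{b}
  C via C→A: +{a}
  C via C→c: +{c}
  S via S→b A: +{b}
  S via S→c B: +{c}
  FIRST[S]={b,c}  FIRST[A]={a}  FIRST[B]={b}  FIRST[C]={a,c}
round 2:
  A via A→B: +{b}
  C via C→A: +{b}
  FIRST[S]={b,c}  FIRST[A]={a,b}  FIRST[B]={b}  FIRST[C]={a,b,c}
round 3: done
  FIRST[S]={b,c}  FIRST[A]={a,b}  FIRST[B]={b}  FIRST[C]={a,b,c}

Compute FOLLOW by fixpoint:
initialize: $ ∈ FOLLOW(S)
pass 1:
  A→A a: FOLLOW(A) ⊇ FIRST(a) = {a}; new: +{a}
  A→B: FOLLOW(B) ⊇ FOLLOW(A) ⊇ {a}; new: +{a}
  S→S c: FOLLOW(S) ⊇ FIRST(c) = {c}; new: +{c}
  S→b A: FOLLOW(A) ⊇ FOLLOW(S) ⊇ {$,c}; new: +{$,c}
  S→b C: FOLLOW(C) ⊇ FOLLOW(S) ⊇ {$,c}; new: +{$,c}
  S→c B: FOLLOW(B) ⊇ FOLLOW(S) ⊇ {$,c}; new: +{$,c}
  S: {$,c}  A: {$,a,c}  B: {$,a,c}  C: {$,c}
pass 2: done
  S: {$,c}  A: {$,a,c}  B: {$,a,c}  C: {$,c}

FOLLOW(S) = ["$", "c"]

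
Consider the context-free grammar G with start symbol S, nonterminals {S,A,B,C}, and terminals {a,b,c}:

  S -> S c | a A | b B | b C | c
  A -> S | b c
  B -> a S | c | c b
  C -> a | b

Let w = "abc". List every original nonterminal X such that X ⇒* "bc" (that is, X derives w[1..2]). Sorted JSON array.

CNF form of G:
  S -> S T0 | T1 A | T2 B | T2 C | c
  A -> S T0 | T1 A | T2 B | T2 C | T2 T0 | c
  B -> T0 T2 | T1 S | c
  C -> a | b
  T0 -> c
  T1 -> a
  T2 -> b

CYK fill — only the sub-triangle for w[1..2]:
  [1..1]={C,T2}  "b"  orig:{C}
  [2..2]={A,B,S,T0}  "c"  orig:{A,B,S}
  [1..2]={A,S}  "bc"

Original NTs in T[1,2] deriving "bc": ["A", "S"]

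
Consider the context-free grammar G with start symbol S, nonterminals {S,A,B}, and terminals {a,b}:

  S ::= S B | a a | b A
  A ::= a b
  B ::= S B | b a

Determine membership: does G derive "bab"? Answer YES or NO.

Convert to CNF:
  S -> S B | T0 T0 | T1 A
  A -> T0 T1
  B -> S B | T1 T0
  T0 -> a
  T1 -> b

CYK table (by increasing span):
  [0..0]={T1}  "b"  orig:{}
  [1..1]={T0}  "a"  orig:{}
  [2..2]={T1}  "b"  orig:{}
  [0..1]={B}  "ba"
  [1..2]={A}  "ab"
  [0..2]={S}  "bab"

S ∈ T[0,2] ⇒ YES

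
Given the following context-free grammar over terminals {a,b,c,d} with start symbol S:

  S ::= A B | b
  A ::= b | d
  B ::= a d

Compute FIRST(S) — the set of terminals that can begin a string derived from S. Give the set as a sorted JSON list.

FIRST sets, iterate to fixpoint:
pass 1:
  A via A→b: +{b}
  A via A→d: +{d}
  B via B→a d: +{a}
  S via S→A B: +{b,d}
  FIRST[S]={b,d}  FIRST[A]={b,d}  FIRST[B]={a}
pass 2: — fixpoint
  FIRST[S]={b,d}  FIRST[A]={b,d}  FIRST[B]={a}

FIRST(S) = ["b", "d"]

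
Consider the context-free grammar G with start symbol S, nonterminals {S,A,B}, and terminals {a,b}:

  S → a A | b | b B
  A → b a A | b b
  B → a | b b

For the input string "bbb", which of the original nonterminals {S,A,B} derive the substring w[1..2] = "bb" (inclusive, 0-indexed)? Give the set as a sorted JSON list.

CNF form of G:
  S -> T0 B | T1 A | b
  A -> T0 T0 | T0 X2
  B -> T0 T0 | a
  T0 -> b
  T1 -> a
  X2 -> T1 A

CYK table (by increasing span), restricted to cells inside w[1..2]:
  [1..1]={S,T0}  "b"  orig:{S}
  [2..2]={S,T0}  "b"  orig:{S}
  [1..2]={A,B}  "bb"

Original NTs in T[1,2] deriving "bb": ["A", "B"]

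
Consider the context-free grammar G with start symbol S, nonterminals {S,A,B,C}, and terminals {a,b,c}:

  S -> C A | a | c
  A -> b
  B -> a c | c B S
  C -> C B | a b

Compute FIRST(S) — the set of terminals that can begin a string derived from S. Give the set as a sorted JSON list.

Compute FIRST by fixpoint:
round 1:
  A via A→b: +{b}
  B via B→a c: +{a}
  B via B→c B S: +{c}
  C via C→a b: +{a}
  S via S→C A: +{a}
  S via S→c: +{c}
  FIRST[S]={a,c}  FIRST[A]={b}  FIRST[B]={a,c}  FIRST[C]={a}
round 2: (no change)
  FIRST[S]={a,c}  FIRST[A]={b}  FIRST[B]={a,c}  FIRST[C]={a}

FIRST(S) = ["a", "c"]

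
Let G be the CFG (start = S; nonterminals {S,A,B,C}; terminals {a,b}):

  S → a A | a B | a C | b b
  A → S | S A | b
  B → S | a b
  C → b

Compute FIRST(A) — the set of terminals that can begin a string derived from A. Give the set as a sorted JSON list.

FIRST iteration:
pass 1:
  A via A→b: +{b}
  B via B→a b: +{a}
  C via C→b: +{b}
  S via S→a A: +{a}
  S via S→b b: +{b}
  FIRST(S)={a,b}  FIRST(A)={b}  FIRST(B)={a}  FIRST(C)={b}
pass 2:
  A via A→S: +{a}
  B via B→S: +{b}
  FIRST(S)={a,b}  FIRST(A)={a,b}  FIRST(B)={a,b}  FIRST(C)={b}
pass 3: done
  FIRST(S)={a,b}  FIRST(A)={a,b}  FIRST(B)={a,b}  FIRST(C)={b}

FIRST(A) = ["a", "b"]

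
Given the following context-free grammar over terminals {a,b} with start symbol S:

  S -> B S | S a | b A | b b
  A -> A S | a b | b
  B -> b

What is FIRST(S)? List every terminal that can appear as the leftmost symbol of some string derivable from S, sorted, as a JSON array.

FIRST iteration:
iter 1:
  A via A→a b: +{a}
  A via A→b: +{b}
  B via B→b: +{b}
  S via S→B S: +{b}
  FIRST(S)={b}  FIRST(A)={a,b}  FIRST(B)={b}
iter 2: — fixpoint
  FIRST(S)={b}  FIRST(A)={a,b}  FIRST(B)={b}

FIRST(S) = ["b"]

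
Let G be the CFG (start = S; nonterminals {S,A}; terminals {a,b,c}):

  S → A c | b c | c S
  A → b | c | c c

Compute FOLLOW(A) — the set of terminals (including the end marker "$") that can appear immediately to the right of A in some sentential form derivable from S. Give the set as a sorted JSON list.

FIRST iteration:
iter 1:
  A via A→b: +{b}
  A via A→c: +{c}
  S via S→A c: +{b,c}
  FIRST[S]={b,c}  FIRST[A]={b,c}
iter 2: (stable)
  FIRST[S]={b,c}  FIRST[A]={b,c}

FOLLOW sets:
seed FOLLOW(S) with $
[1]
  S→A c: FOLLOW(A) ⊇ FIRST(c) = {c}; new: +{c}
  S: {$}  A: {c}
[2] done
  S: {$}  A: {c}

FOLLOW(A) = ["c"]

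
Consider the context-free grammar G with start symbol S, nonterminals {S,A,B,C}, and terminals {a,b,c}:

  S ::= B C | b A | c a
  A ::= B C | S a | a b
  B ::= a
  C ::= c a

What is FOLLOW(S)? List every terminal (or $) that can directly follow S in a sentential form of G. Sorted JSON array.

FIRST sets, iterate to fixpoint:
[1]
  A via A→a b: +{a}
  B via B→a: +{a}
  C via C→c a: +{c}
  S via S→B C: +{a}
  S via S→b A: +{b}
  S via S→c a: +{c}
  S: {a,b,c}  A: {a}  B: {a}  C: {c}
[2]
  A via A→S a: +{b,c}
  S: {a,b,c}  A: {a,b,c}  B: {a}  C: {c}
[3] — fixpoint
  S: {a,b,c}  A: {a,b,c}  B: {a}  C: {c}

FOLLOW iteration:
FOLLOW(S) := {$}
[1]
  A→B C: FOLLOW(B) ⊇ FIRST(C) = {c}; new: +{c}
  A→S a: FOLLOW(S) ⊇ FIRST(a) = {a}; new: +{a}
  S→B C: FOLLOW(C) ⊇ FOLLOW(S) ⊇ {$,a}; new: +{$,a}
  S→b A: FOLLOW(A) ⊇ FOLLOW(S) ⊇ {$,a}; new: +{$,a}
  FOLLOW(S)={$,a}  FOLLOW(A)={$,a}  FOLLOW(B)={c}  FOLLOW(C)={$,a}
[2] (no change)
  FOLLOW(S)={$,a}  FOLLOW(A)={$,a}  FOLLOW(B)={c}  FOLLOW(C)={$,a}

FOLLOW(S) = ["$", "a"]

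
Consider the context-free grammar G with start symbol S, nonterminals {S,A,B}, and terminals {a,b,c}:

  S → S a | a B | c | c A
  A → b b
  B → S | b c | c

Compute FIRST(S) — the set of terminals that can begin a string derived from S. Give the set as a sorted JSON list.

FIRST sets, iterate to fixpoint:
[1]
  A via A→b b: +{b}
  B via B→b c: +{b}
  B via B→c: +{c}
  S via S→a B: +{a}
  S via S→c: +{c}
  S: {a,c}  A: {b}  B: {b,c}
[2]
  B via B→S: +{a}
  S: {a,c}  A: {b}  B: {a,b,c}
[3] done
  S: {a,c}  A: {b}  B: {a,b,c}

FIRST(S) = ["a", "c"]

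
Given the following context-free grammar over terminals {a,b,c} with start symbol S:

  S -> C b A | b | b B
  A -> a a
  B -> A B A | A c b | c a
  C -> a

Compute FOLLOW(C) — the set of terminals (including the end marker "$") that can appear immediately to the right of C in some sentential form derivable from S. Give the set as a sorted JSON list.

Compute FIRST by fixpoint:
round 1:
  A via A→a a: +{a}
  B via B→A B A: +{a}
  B via B→c a: +{c}
  C via C→a: +{a}
  S via S→C b A: +{a}
  S via S→b: +{b}
  FIRST(S)={a,b}  FIRST(A)={a}  FIRST(B)={a,c}  FIRST(C)={a}
round 2: (no change)
  FIRST(S)={a,b}  FIRST(A)={a}  FIRST(B)={a,c}  FIRST(C)={a}

Compute FOLLOW by fixpoint:
initialize: $ ∈ FOLLOW(S)
pass 1:
  B→A B A: FOLLOW(A) ⊇ FIRST(B) = {a,c}; new: +{a,c}
  B→A B A: FOLLOW(B) ⊇ FIRST(A) = {a}; new: +{a}
  S→C b A: FOLLOW(C) ⊇ FIRST(b) = {b}; new: +{b}
  S→C b A: FOLLOW(A) ⊇ FOLLOW(S) ⊇ {$}; new: +{$}
  S→b B: FOLLOW(B) ⊇ FOLLOW(S) ⊇ {$}; new: +{$}
  FOLLOW[S]={$}  FOLLOW[A]={$,a,c}  FOLLOW[B]={$,a}  FOLLOW[C]={b}
pass 2: — fixpoint
  FOLLOW[S]={$}  FOLLOW[A]={$,a,c}  FOLLOW[B]={$,a}  FOLLOW[C]={b}

FOLLOW(C) = ["b"]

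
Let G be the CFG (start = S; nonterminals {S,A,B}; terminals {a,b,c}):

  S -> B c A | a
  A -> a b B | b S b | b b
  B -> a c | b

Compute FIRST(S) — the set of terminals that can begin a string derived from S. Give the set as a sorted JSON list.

FIRST sets, iterate to fixpoint:
[1]
  A via A→a b B: +{a}
  A via A→b S b: +{b}
  B via B→a c: +{a}
  B via B→b: +{b}
  S via S→B c A: +{a,b}
  S: {a,b}  A: {a,b}  B: {a,b}
[2] — fixpoint
  S: {a,b}  A: {a,b}  B: {a,b}

FIRST(S) = ["a", "b"]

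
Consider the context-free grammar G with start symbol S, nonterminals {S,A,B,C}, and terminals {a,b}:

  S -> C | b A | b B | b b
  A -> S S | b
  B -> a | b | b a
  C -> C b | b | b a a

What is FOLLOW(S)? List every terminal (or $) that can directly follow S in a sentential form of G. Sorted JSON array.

FIRST sets, iterate to fixpoint:
round 1:
  A via A→b: +{b}
  B via B→a: +{a}
  B via B→b: +{b}
  C via C→b: +{b}
  S via S→C: +{b}
  FIRST[S]={b}  FIRST[A]={b}  FIRST[B]={a,b}  FIRST[C]={b}
round 2: done
  FIRST[S]={b}  FIRST[A]={b}  FIRST[B]={a,b}  FIRST[C]={b}

Compute FOLLOW by fixpoint:
seed FOLLOW(S) with $
round 1:
  A→S S: FOLLOW(S) ⊇ FIRST(S) = {b}; new: +{b}
  C→C b: FOLLOW(C) ⊇ FIRST(b) = {b}; new: +{b}
  S→C: FOLLOW(C) ⊇ FOLLOW(S) ⊇ {$,b}; new: +{$}
  S→b A: FOLLOW(A) ⊇ FOLLOW(S) ⊇ {$,b}; new: +{$,b}
  S→b B: FOLLOW(B) ⊇ FOLLOW(S) ⊇ {$,b}; new: +{$,b}
  FOLLOW(S)={$,b}  FOLLOW(A)={$,b}  FOLLOW(B)={$,b}  FOLLOW(C)={$,b}
round 2: (no change)
  FOLLOW(S)={$,b}  FOLLOW(A)={$,b}  FOLLOW(B)={$,b}  FOLLOW(C)={$,b}

FOLLOW(S) = ["$", "b"]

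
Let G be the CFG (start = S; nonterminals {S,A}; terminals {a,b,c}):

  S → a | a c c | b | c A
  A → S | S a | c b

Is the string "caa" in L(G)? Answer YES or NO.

Convert to CNF:
  S -> T0 X4 | T1 A | a | b
  A -> S T0 | T0 X3 | T1 A | T1 T2 | a | b
  T0 -> a
  T1 -> c
  T2 -> b
  X3 -> T1 T1
  X4 -> T1 T1

CYK fill:
  [0..0]={T1}  "c"  orig:{}
  [1..1]={A,S,T0}  "a"  orig:{A,S}
  [2..2]={A,S,T0}  "a"  orig:{A,S}
  [0..1]={A,S}  "ca"
  [1..2]={A}  "aa"
  [0..2]={A,S}  "caa"

S ∈ T[0,2] ⇒ YES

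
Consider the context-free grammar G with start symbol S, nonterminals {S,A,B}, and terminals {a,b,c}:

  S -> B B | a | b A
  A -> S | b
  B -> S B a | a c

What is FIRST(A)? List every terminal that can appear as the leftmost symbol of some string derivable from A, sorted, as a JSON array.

Compute FIRST by fixpoint:
pass 1:
  A via A→b: +{b}
  B via B→a c: +{a}
  S via S→B B: +{a}
  S via S→b A: +{b}
  S: {a,b}  A: {b}  B: {a}
pass 2:
  A via A→S: +{a}
  B via B→S B a: +{b}
  S: {a,b}  A: {a,b}  B: {a,b}
pass 3: (no change)
  S: {a,b}  A: {a,b}  B: {a,b}

FIRST(A) = ["a", "b"]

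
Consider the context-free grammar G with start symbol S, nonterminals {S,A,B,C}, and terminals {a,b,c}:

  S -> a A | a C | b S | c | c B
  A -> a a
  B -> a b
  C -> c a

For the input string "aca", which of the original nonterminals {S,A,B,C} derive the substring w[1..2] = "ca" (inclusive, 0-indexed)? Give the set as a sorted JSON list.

CNF form of G:
  S -> T0 A | T0 C | T1 S | T2 B | c
  A -> T0 T0
  B -> T0 T1
  C -> T2 T0
  T0 -> a
  T1 -> b
  T2 -> c

CYK table (by increasing span) — only the sub-triangle for w[1..2]:
  cell(1,1) c: {S,T2}  orig:{S}
  cell(2,2) a: {T0}  orig:{}
  cell(1,2) ca: {C}

Original NTs in T[1,2] deriving "ca": ["C"]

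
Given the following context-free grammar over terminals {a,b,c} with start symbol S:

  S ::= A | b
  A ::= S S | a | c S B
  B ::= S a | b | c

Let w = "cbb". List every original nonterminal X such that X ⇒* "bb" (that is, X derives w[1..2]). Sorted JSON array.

Convert to CNF:
  S -> S S | T0 X3 | a | b
  A -> S S | T0 X2 | a
  B -> S T1 | b | c
  T0 -> c
  T1 -> a
  X2 -> S B
  X3 -> S B

Fill CYK table bottom-up, restricted to cells inside w[1..2]:
  T[1,1] 'b' = {B,S}
  T[2,2] 'b' = {B,S}
  T[1,2] 'bb' = {A,S,X2,X3}  orig:{A,S}

Original NTs in T[1,2] deriving "bb": ["A", "S"]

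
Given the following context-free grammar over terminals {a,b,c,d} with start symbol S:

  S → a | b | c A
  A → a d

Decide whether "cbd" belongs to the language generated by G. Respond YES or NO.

Convert to CNF:
  S -> T2 A | a | b
  A -> T0 T1
  T0 -> a
  T1 -> d
  T2 -> c

Fill CYK table bottom-up:
  T[0,0] 'c' = {T2}  orig:{}
  T[1,1] 'b' = {S}
  T[2,2] 'd' = {T1}  orig:{}
  T[0,1] 'cb' = ∅
  T[1,2] 'bd' = ∅
  T[0,2] 'cbd' = ∅

S ∉ T[0,2] ⇒ NO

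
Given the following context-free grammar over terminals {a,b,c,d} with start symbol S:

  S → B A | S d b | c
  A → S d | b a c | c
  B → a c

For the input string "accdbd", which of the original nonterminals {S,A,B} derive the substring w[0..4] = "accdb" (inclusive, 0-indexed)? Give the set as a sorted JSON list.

CNF form of G:
  S -> B A | S X5 | c
  A -> S T0 | T1 X4 | c
  B -> T2 T3
  T0 -> d
  T1 -> b
  T2 -> a
  T3 -> c
  X4 -> T2 T3
  X5 -> T0 T1

CYK fill — only the sub-triangle for w[0..4]:
  cell(0,0) a: {T2}  orig:{}
  cell(1,1) c: {A,S,T3}  orig:{A,S}
  cell(2,2) c: {A,S,T3}  orig:{A,S}
  cell(3,3) d: {T0}  orig:{}
  cell(4,4) b: {T1}  orig:{}
  cell(0,1) ac: {B,X4}  orig:{B}
  cell(1,2) cc: ∅
  cell(2,3) cd: {A}
  cell(3,4) db: {X5}  orig:{}
  cell(0,2) acc: {S}
  cell(1,3) ccd: ∅
  cell(2,4) cdb: {S}
  cell(0,3) accd: {A,S}
  cell(1,4) ccdb: ∅
  cell(0,4) accdb: {S}

Original NTs in T[0,4] deriving "accdb": ["S"]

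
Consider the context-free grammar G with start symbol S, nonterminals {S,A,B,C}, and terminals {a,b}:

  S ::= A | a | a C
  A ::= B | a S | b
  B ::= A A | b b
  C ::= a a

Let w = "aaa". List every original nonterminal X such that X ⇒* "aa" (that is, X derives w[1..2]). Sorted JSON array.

CNF form of G:
  S -> A A | T0 C | T0 S | T1 T1 | a | b
  A -> A A | T0 S | T1 T1 | b
  B -> A A | T1 T1
  C -> T0 T0
  T0 -> a
  T1 -> b

CYK fill (cells [i..j] with 1 ≤ i ≤ j ≤ 2 only):
  T[1,1] 'a' = {S,T0}  orig:{S}
  T[2,2] 'a' = {S,T0}  orig:{S}
  T[1,2] 'aa' = {A,C,S}

Original NTs in T[1,2] deriving "aa": ["A", "C", "S"]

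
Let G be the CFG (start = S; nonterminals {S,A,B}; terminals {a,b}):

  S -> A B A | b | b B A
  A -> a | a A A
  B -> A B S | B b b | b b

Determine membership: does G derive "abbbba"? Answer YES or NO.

Convert to CNF:
  S -> A X5 | T1 X6 | b
  A -> T0 X2 | a
  B -> A X3 | B X4 | T1 T1
  T0 -> a
  T1 -> b
  X2 -> A A
  X3 -> B S
  X4 -> T1 T1
  X5 -> B A
  X6 -> B A

CYK table (by increasing span):
  cell(0,0) a: {A,T0}  orig:{A}
  cell(1,1) b: {S,T1}  orig:{S}
  cell(2,2) b: {S,T1}  orig:{S}
  cell(3,3) b: {S,T1}  orig:{S}
  cell(4,4) b: {S,T1}  orig:{S}
  cell(5,5) a: {A,T0}  orig:{A}
  cell(0,1) ab: ∅
  cell(1,2) bb: {B,X4}  orig:{B}
  cell(2,3) bb: {B,X4}  orig:{B}
  cell(3,4) bb: {B,X4}  orig:{B}
  cell(4,5) ba: ∅
  cell(0,2) abb: ∅
  cell(1,3) bbb: {X3}  orig:{}
  cell(2,4) bbb: {X3}  orig:{}
  cell(3,5) bba: {X5,X6}  orig:{}
  cell(0,3) abbb: {B}
  cell(1,4) bbbb: {B}
  cell(2,5) bbba: {S}
  cell(0,4) abbbb: {X3}  orig:{}
  cell(1,5) bbbba: {X5,X6}  orig:{}
  cell(0,5) abbbba: {S}

S ∈ T[0,5] ⇒ YES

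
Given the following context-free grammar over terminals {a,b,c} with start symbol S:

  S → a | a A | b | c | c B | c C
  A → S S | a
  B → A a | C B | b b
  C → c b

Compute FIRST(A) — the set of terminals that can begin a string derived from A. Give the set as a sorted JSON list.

FIRST iteration:
pass 1:
  A via A→a: +{a}
  B via B→A a: +{a}
  B via B→b b: +{b}
  C via C→c b: +{c}
  S via S→a: +{a}
  S via S→b: +{b}
  S via S→c: +{c}
  FIRST(S)={a,b,c}  FIRST(A)={a}  FIRST(B)={a,b}  FIRST(C)={c}
pass 2:
  A via A→S S: +{b,c}
  B via B→A a: +{c}
  FIRST(S)={a,b,c}  FIRST(A)={a,b,c}  FIRST(B)={a,b,c}  FIRST(C)={c}
pass 3: — fixpoint
  FIRST(S)={a,b,c}  FIRST(A)={a,b,c}  FIRST(B)={a,b,c}  FIRST(C)={c}

FIRST(A) = ["a", "b", "c"]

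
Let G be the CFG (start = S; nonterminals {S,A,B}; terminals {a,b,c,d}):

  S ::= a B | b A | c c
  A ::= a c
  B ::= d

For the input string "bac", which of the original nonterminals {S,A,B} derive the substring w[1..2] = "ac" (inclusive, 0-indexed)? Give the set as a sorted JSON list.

CNF form of G:
  S -> T0 B | T1 T1 | T2 A
  A -> T0 T1
  B -> d
  T0 -> a
  T1 -> c
  T2 -> b

CYK table (by increasing span), restricted to cells inside w[1..2]:
  cell(1,1) a: {T0}  orig:{}
  cell(2,2) c: {T1}  orig:{}
  cell(1,2) ac: {A}

Original NTs in T[1,2] deriving "ac": ["A"]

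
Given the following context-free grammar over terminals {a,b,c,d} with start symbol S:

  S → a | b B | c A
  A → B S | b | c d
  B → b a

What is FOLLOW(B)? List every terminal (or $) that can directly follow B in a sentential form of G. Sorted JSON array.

Compute FIRST by fixpoint:
iter 1:
  A via A→b: +{b}
  A via A→c d: +{c}
  B via B→b a: +{b}
  S via S→a: +{a}
  S via S→b B: +{b}
  S via S→c A: +{c}
  S: {a,b,c}  A: {b,c}  B: {b}
iter 2: (no change)
  S: {a,b,c}  A: {b,c}  B: {b}

FOLLOW sets:
seed FOLLOW(S) with $
pass 1:
  A→B S: FOLLOW(B) ⊇ FIRST(S) = {a,b,c}; new: +{a,b,c}
  S→b B: FOLLOW(B) ⊇ FOLLOW(S) ⊇ {$}; new: +{$}
  S→c A: FOLLOW(A) ⊇ FOLLOW(S) ⊇ {$}; new: +{$}
  FOLLOW(S)={$}  FOLLOW(A)={$}  FOLLOW(B)={$,a,b,c}
pass 2: (no change)
  FOLLOW(S)={$}  FOLLOW(A)={$}  FOLLOW(B)={$,a,b,c}

FOLLOW(B) = ["$", "a", "b", "c"]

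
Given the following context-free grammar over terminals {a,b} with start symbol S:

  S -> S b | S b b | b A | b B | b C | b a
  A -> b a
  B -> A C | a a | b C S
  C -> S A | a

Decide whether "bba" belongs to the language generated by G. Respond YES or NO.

Convert to CNF:
  S -> S T0 | S X3 | T0 A | T0 B | T0 C | T0 T1
  A -> T0 T1
  B -> A C | T0 X2 | T1 T1
  C -> S A | a
  T0 -> b
  T1 -> a
  X2 -> C S
  X3 -> T0 T0

CYK table (by increasing span):
  cell(0,0) b: {T0}  orig:{}
  cell(1,1) b: {T0}  orig:{}
  cell(2,2) a: {C,T1}  orig:{C}
  cell(0,1) bb: {X3}  orig:{}
  cell(1,2) ba: {A,S}
  cell(0,2) bba: {S}

S ∈ T[0,2] ⇒ YES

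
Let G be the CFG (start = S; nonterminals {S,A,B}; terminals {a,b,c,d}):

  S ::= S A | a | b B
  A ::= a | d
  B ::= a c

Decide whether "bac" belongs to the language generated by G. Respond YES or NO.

Convert to CNF:
  S -> S A | T2 B | a
  A -> a | d
  B -> T0 T1
  T0 -> a
  T1 -> c
  T2 -> b

CYK fill:
  cell(0,0) b: {T2}  orig:{}
  cell(1,1) a: {A,S,T0}  orig:{A,S}
  cell(2,2) c: {T1}  orig:{}
  cell(0,1) ba: ∅
  cell(1,2) ac: {B}
  cell(0,2) bac: {S}

S ∈ T[0,2] ⇒ YES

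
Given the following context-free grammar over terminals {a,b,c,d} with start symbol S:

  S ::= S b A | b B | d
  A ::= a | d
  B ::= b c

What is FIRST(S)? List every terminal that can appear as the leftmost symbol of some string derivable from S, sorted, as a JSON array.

FIRST sets, iterate to fixpoint:
round 1:
  A via A→a: +{a}
  A via A→d: +{d}
  B via B→b c: +{b}
  S via S→b B: +{b}
  S via S→d: +{d}
  FIRST(S)={b,d}  FIRST(A)={a,d}  FIRST(B)={b}
round 2: (stable)
  FIRST(S)={b,d}  FIRST(A)={a,d}  FIRST(B)={b}

FIRST(S) = ["b", "d"]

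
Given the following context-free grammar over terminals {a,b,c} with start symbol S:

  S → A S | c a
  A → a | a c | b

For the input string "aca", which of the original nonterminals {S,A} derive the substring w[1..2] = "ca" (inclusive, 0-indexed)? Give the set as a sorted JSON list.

Convert to CNF:
  S -> A S | T1 T0
  A -> T0 T1 | a | b
  T0 -> a
  T1 -> c

Fill CYK table bottom-up — only the sub-triangle for w[1..2]:
  [1..1]={T1}  "c"  orig:{}
  [2..2]={A,T0}  "a"  orig:{A}
  [1..2]={S}  "ca"

Original NTs in T[1,2] deriving "ca": ["S"]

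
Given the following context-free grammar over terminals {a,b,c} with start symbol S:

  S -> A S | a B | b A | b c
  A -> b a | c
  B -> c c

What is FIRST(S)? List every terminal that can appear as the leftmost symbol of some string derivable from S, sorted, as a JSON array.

FIRST iteration:
pass 1:
  A via A→b a: +{b}
  A via A→c: +{c}
  B via B→c c: +{c}
  S via S→A S: +{b,c}
  S via S→a B: +{a}
  FIRST(S)={a,b,c}  FIRST(A)={b,c}  FIRST(B)={c}
pass 2: (no change)
  FIRST(S)={a,b,c}  FIRST(A)={b,c}  FIRST(B)={c}

FIRST(S) = ["a", "b", "c"]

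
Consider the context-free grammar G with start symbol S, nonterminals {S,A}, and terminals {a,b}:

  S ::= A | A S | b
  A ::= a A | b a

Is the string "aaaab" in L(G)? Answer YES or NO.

Convert to CNF:
  S -> A S | T0 A | T1 T0 | b
  A -> T0 A | T1 T0
  T0 -> a
  T1 -> b

CYK table (by increasing span):
  T[0,0] 'a' = {T0}  orig:{}
  T[1,1] 'a' = {T0}  orig:{}
  T[2,2] 'a' = {T0}  orig:{}
  T[3,3] 'a' = {T0}  orig:{}
  T[4,4] 'b' = {S,T1}  orig:{S}
  T[0,1] 'aa' = ∅
  T[1,2] 'aa' = ∅
  T[2,3] 'aa' = ∅
  T[3,4] 'ab' = ∅
  T[0,2] 'aaa' = ∅
  T[1,3] 'aaa' = ∅
  T[2,4] 'aab' = ∅
  T[0,3] 'aaaa' = ∅
  T[1,4] 'aaab' = ∅
  T[0,4] 'aaaab' = ∅

S ∉ T[0,4] ⇒ NO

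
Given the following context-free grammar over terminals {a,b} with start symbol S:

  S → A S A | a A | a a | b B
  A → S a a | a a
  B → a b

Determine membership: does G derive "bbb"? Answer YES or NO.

Convert to CNF:
  S -> A X3 | T0 A | T0 T0 | T1 B
  A -> S X2 | T0 T0
  B -> T0 T1
  T0 -> a
  T1 -> b
  X2 -> T0 T0
  X3 -> S A

CYK fill:
  T[0,0] 'b' = {T1}  orig:{}
  T[1,1] 'b' = {T1}  orig:{}
  T[2,2] 'b' = {T1}  orig:{}
  T[0,1] 'bb' = ∅
  T[1,2] 'bb' = ∅
  T[0,2] 'bbb' = ∅

S ∉ T[0,2] ⇒ NO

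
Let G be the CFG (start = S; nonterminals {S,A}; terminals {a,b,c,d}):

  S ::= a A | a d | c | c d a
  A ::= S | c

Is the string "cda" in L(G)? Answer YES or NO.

Convert to CNF:
  S -> T0 A | T0 T1 | T2 X4 | c
  A -> T0 A | T0 T1 | T2 X3 | c
  T0 -> a
  T1 -> d
  T2 -> c
  X3 -> T1 T0
  X4 -> T1 T0

Fill CYK table bottom-up:
  T[0,0] 'c' = {A,S,T2}  orig:{A,S}
  T[1,1] 'd' = {T1}  orig:{}
  T[2,2] 'a' = {T0}  orig:{}
  T[0,1] 'cd' = ∅
  T[1,2] 'da' = {X3,X4}  orig:{}
  T[0,2] 'cda' = {A,S}

S ∈ T[0,2] ⇒ YES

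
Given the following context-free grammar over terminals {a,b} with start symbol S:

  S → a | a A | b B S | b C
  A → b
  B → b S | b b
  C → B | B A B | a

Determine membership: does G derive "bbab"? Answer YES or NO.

Convert to CNF:
  S -> T0 C | T0 X3 | T1 A | a
  A -> b
  B -> T0 S | T0 T0
  C -> B X2 | T0 S | T0 T0 | a
  T0 -> b
  T1 -> a
  X2 -> A B
  X3 -> B S

Fill CYK table bottom-up:
  T[0,0] 'b' = {A,T0}  orig:{A}
  T[1,1] 'b' = {A,T0}  orig:{A}
  T[2,2] 'a' = {C,S,T1}  orig:{C,S}
  T[3,3] 'b' = {A,T0}  orig:{A}
  T[0,1] 'bb' = {B,C}
  T[1,2] 'ba' = {B,C,S}
  T[2,3] 'ab' = {S}
  T[0,2] 'bba' = {B,C,S,X2,X3}  orig:{B,C,S}
  T[1,3] 'bab' = {B,C}
  T[0,3] 'bbab' = {S,X2,X3}  orig:{S}

S ∈ T[0,3] ⇒ YES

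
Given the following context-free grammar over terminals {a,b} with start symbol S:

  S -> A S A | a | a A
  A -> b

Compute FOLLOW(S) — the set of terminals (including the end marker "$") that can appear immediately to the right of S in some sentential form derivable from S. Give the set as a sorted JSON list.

FIRST iteration:
[1]
  A via A→b: +{b}
  S via S→A S A: +{b}
  S via S→a: +{a}
  FIRST[S]={a,b}  FIRST[A]={b}
[2] (stable)
  FIRST[S]={a,b}  FIRST[A]={b}

Compute FOLLOW by fixpoint:
seed FOLLOW(S) with $
iter 1:
  S→A S A: FOLLOW(A) ⊇ FIRST(S) = {a,b}; new: +{a,b}
  S→A S A: FOLLOW(S) ⊇ FIRST(A) = {b}; new: +{b}
  S→A S A: FOLLOW(A) ⊇ FOLLOW(S) ⊇ {$,b}; new: +{$}
  FOLLOW(S)={$,b}  FOLLOW(A)={$,a,b}
iter 2: done
  FOLLOW(S)={$,b}  FOLLOW(A)={$,a,b}

FOLLOW(S) = ["$", "b"]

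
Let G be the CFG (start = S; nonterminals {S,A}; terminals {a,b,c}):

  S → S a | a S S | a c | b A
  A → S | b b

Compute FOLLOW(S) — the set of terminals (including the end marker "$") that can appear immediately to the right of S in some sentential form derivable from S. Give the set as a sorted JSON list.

Compute FIRST by fixpoint:
round 1:
  A via A→b b: +{b}
  S via S→a S S: +{a}
  S via S→b A: +{b}
  S: {a,b}  A: {b}
round 2:
  A via A→S: +{a}
  S: {a,b}  A: {a,b}
round 3: (no change)
  S: {a,b}  A: {a,b}

Compute FOLLOW by fixpoint:
FOLLOW(S) := {$}
round 1:
  S→S a: FOLLOW(S) ⊇ FIRST(a) = {a}; new: +{a}
  S→a S S: FOLLOW(S) ⊇ FIRST(S) = {a,b}; new: +{b}
  S→b A: FOLLOW(A) ⊇ FOLLOW(S) ⊇ {$,a,b}; new: +{$,a,b}
  FOLLOW[S]={$,a,b}  FOLLOW[A]={$,a,b}
round 2: (no change)
  FOLLOW[S]={$,a,b}  FOLLOW[A]={$,a,b}

FOLLOW(S) = ["$", "a", "b"]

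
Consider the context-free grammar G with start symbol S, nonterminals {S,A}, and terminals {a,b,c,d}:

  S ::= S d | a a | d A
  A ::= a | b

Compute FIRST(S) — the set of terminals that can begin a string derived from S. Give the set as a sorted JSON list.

FIRST sets, iterate to fixpoint:
[1]
  A via A→a: +{a}
  A via A→b: +{b}
  S via S→a a: +{a}
  S via S→d A: +{d}
  FIRST(S)={a,d}  FIRST(A)={a,b}
[2] — fixpoint
  FIRST(S)={a,d}  FIRST(A)={a,b}

FIRST(S) = ["a", "d"]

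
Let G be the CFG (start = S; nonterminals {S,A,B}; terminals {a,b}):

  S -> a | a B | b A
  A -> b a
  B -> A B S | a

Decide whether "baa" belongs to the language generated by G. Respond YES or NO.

CNF form of G:
  S -> T0 A | T1 B | a
  A -> T0 T1
  B -> A X2 | a
  T0 -> b
  T1 -> a
  X2 -> B S

CYK table (by increasing span):
  T[0,0] 'b' = {T0}  orig:{}
  T[1,1] 'a' = {B,S,T1}  orig:{B,S}
  T[2,2] 'a' = {B,S,T1}  orig:{B,S}
  T[0,1] 'ba' = {A}
  T[1,2] 'aa' = {S,X2}  orig:{S}
  T[0,2] 'baa' = ∅

S ∉ T[0,2] ⇒ NO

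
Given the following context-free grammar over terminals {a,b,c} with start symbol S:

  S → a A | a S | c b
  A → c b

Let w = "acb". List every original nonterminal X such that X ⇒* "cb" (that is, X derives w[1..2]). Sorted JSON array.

Convert to CNF:
  S -> T0 T1 | T2 A | T2 S
  A -> T0 T1
  T0 -> c
  T1 -> b
  T2 -> a

Fill CYK table bottom-up (cells [i..j] with 1 ≤ i ≤ j ≤ 2 only):
  T[1,1] 'c' = {T0}  orig:{}
  T[2,2] 'b' = {T1}  orig:{}
  T[1,2] 'cb' = {A,S}

Original NTs in T[1,2] deriving "cb": ["A", "S"]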